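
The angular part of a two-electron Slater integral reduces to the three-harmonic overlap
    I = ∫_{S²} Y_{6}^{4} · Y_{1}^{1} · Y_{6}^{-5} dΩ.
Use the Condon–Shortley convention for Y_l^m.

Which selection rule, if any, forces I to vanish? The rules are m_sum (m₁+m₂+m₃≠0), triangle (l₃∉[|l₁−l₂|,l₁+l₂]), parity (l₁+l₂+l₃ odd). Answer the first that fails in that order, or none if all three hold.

m₁+m₂+m₃ = 4 + 1 − 5 = 0  ✓
triangle: |6−1|=5 ≤ l₃=6 ≤ 6+1=7  ✓
parity: l₁+l₂+l₃ = 13 is odd  ✗

parity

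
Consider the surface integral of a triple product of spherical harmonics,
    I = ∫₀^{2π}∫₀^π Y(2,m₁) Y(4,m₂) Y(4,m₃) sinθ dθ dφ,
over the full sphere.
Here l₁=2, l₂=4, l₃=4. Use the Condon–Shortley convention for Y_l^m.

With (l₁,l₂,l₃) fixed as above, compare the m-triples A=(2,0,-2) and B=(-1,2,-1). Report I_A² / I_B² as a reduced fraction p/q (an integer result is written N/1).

l's match ⇒ only the (l;m) 3-j factors differ between A and B.
A: triangle coeff Δ(2,4,4) = 1/13860; Σ_t [0,0]: t=0:+1/192 = 1/192; (3j)²=3/77 [(2 4 4; 2 0 -2)], sign=+1
B: triangle coeff Δ(2,4,4) = 1/13860; Σ_t [1,2]: t=1:−1/240 t=2:+1/96 = 1/160; (3j)²=27/1540 [(2 4 4; -1 2 -1)], sign=-1
I_A²/I_B² = (3/77)/(27/1540) = 20/9

20/9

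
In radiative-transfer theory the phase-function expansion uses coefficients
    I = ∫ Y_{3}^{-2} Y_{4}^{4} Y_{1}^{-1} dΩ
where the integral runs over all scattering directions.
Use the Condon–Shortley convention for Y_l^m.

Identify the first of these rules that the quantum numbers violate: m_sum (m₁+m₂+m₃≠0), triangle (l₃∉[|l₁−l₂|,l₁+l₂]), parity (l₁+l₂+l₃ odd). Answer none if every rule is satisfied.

m_sum

azimuthal sum: -2 + 4 − 1 = 1  ✗
1 ≤ 1 ≤ 7 (triangle on l)
L = 3 + 4 + 1 = 8 (even)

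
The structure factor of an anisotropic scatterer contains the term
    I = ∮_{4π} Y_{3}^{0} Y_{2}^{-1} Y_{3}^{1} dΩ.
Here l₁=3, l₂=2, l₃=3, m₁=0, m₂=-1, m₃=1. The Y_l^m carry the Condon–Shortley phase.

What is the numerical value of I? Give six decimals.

-0.059471

Checks pass: Σm=0; 8 even; l₃=3∈[1,5].
(2·3+1)(2·2+1)(2·3+1) = 245
Δ: 2! 4! 2! / 9! → 1/3780
sum: t=0:+1/24 t=1:−1/4 t=2:+1/24 = -1/6
3j²(3 2 3; 0 0 0) = Δ·Π!·Σ² = 4/105  (sign +1)
sum: t=0:+1/12 t=1:−1/8 = -1/24
3j²(3 2 3; 0 -1 1) = Δ·Π!·Σ² = 1/210  (sign -1)
combine: 4πI² = 245·4/105·1/210 = 2/45
take √, sign -1: I = -0.05947080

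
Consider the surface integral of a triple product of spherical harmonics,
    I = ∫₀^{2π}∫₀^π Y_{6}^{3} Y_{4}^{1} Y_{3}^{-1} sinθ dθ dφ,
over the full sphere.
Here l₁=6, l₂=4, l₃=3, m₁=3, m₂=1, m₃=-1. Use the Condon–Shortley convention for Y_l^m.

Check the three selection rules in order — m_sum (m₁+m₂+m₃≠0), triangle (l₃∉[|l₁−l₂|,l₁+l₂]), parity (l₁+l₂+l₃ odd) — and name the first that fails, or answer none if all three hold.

m₁+m₂+m₃ = 3 + 1 − 1 = 3  ✗
triangle: |6−4|=2 ≤ l₃=3 ≤ 6+4=10
parity: l₁+l₂+l₃ = 13 is odd

m_sum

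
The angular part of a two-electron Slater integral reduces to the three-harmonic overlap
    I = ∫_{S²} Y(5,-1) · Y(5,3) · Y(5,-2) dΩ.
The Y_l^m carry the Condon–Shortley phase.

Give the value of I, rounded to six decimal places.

L=15 odd ⇒ parity kills the (l;000) factor ⇒ I = 0

0.000000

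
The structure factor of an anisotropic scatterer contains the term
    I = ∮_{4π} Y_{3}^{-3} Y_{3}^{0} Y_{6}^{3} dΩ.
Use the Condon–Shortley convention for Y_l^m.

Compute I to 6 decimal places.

-0.108647

m-sum 0 ✓  L=12 even ✓  0≤6≤6 ✓
Π(2lᵢ+1) = 7×7×13 = 637
triangle coeff Δ(3,3,6) = 1/12012
Σ_t [0,0]: t=0:+1/1296 = 1/1296
(3j)²=100/3003 [(3 3 6; 0 0 0)], sign=+1
Σ_t [0,0]: t=0:+1/25920 = 1/25920
(3j)²=1/143 [(3 3 6; -3 0 3)], sign=-1
⇒ 4πI² = 700/4719
I = (-1)√(700/4719/(4π)) = -0.10864734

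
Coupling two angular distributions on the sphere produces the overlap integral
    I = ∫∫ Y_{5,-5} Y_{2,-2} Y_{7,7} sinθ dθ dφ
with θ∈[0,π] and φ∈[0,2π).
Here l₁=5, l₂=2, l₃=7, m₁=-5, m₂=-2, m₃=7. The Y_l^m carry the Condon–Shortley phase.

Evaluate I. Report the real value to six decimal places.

-0.358536

Checks pass: Σm=0; 14 even; l₃=7∈[3,7].
(2·5+1)(2·2+1)(2·7+1) = 825
Δ: 0! 10! 4! / 15! → 1/15015
sum: t=0:+1/57600 = 1/57600
3j²(5 2 7; 0 0 0) = Δ·Π!·Σ² = 21/715  (sign -1)
sum: t=0:+1/87091200 = 1/87091200
3j²(5 2 7; -5 -2 7) = Δ·Π!·Σ² = 1/15  (sign +1)
combine: 4πI² = 825·21/715·1/15 = 21/13
take √, sign -1: I = -0.35853622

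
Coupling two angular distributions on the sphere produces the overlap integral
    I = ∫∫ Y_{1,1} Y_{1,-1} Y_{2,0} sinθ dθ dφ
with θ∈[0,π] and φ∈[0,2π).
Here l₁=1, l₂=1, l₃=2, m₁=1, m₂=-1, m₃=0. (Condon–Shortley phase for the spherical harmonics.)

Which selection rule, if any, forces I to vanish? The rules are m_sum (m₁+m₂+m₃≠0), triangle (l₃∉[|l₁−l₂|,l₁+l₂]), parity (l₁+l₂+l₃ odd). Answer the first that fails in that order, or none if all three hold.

azimuthal sum: 1 − 1 + 0 = 0  ✓
0 ≤ 2 ≤ 2 (triangle on l)  ✓
L = 1 + 1 + 2 = 4 (even)  ✓

none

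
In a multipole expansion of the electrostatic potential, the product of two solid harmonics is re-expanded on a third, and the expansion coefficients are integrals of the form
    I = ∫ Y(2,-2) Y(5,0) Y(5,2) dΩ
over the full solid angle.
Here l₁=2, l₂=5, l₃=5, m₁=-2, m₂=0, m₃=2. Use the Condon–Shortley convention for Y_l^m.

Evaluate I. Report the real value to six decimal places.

-0.191372

Checks pass: Σm=0; 12 even; l₃=5∈[3,7].
(2·2+1)(2·5+1)(2·5+1) = 605
Δ: 2! 2! 8! / 13! → 1/38610
sum: t=0:+1/2880 t=1:−1/576 t=2:+1/2880 = -1/960
3j²(2 5 5; 0 0 0) = Δ·Π!·Σ² = 10/429  (sign +1)
sum: t=2:+1/2880 = 1/2880
3j²(2 5 5; -2 0 2) = Δ·Π!·Σ² = 14/429  (sign -1)
combine: 4πI² = 605·10/429·14/429 = 700/1521
take √, sign -1: I = -0.19137248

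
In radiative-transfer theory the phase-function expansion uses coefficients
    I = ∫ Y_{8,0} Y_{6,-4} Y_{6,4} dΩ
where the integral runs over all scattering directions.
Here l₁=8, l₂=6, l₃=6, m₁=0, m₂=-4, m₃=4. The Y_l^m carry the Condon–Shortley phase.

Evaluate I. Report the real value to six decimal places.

m-sum 0 ✓  L=20 even ✓  2≤6≤14 ✓
Π(2lᵢ+1) = 17×13×13 = 2873
triangle coeff Δ(8,6,6) = 1/1309458150
Σ_t [2,6]: t=2:+1/49766400 t=3:−1/3110400 t=4:+1/1327104 t=5:−1/3110400 t=6:+1/49766400 = 1/6635520
(3j)²=350/46189 [(8 6 6; 0 0 0)], sign=+1
Σ_t [0,2]: t=0:+1/6502809600 t=1:−1/152409600 t=2:+1/49766400 = 89/6502809600
(3j)²=7921/646646 [(8 6 6; 0 -4 4)], sign=+1
⇒ 4πI² = 198025/742577
I = (+1)√(198025/742577/(4π)) = 0.14567477

0.145675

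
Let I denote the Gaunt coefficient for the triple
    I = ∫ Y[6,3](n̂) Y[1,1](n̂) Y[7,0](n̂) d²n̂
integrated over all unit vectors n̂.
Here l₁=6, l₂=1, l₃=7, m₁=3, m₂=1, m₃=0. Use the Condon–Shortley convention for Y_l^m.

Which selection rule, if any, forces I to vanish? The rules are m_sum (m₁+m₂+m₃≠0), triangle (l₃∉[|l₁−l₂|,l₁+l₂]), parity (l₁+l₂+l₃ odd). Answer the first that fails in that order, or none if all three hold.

m_sum

m₁+m₂+m₃ = 3 + 1 + 0 = 4  ✗
triangle: |6−1|=5 ≤ l₃=7 ≤ 6+1=7
parity: l₁+l₂+l₃ = 14 is even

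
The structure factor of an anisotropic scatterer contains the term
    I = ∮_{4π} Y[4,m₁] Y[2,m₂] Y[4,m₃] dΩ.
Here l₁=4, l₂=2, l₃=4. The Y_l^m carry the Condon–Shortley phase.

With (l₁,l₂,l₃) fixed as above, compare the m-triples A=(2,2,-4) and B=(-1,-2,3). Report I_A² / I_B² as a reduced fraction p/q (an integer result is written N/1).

4/9

Same 4,2,4: normalisation and zero-m 3j drop out of the ratio.
A: Δ: 2! 6! 2! / 11! → 1/13860; sum: t=2:+1/2880 = 1/2880; 3j²(4 2 4; 2 2 -4) = Δ·Π!·Σ² = 2/165  (sign +1)
B: Δ: 2! 6! 2! / 11! → 1/13860; sum: t=0:+1/480 = 1/480; 3j²(4 2 4; -1 -2 3) = Δ·Π!·Σ² = 3/110  (sign -1)
I_A²/I_B² = (2/165)/(3/110) = 4/9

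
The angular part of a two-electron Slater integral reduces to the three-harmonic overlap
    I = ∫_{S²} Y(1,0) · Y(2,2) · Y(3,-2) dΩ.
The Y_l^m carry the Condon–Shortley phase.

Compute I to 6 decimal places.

m-sum 0 ✓  L=6 even ✓  1≤3≤3 ✓
Π(2lᵢ+1) = 3×5×7 = 105
triangle coeff Δ(1,2,3) = 1/105
Σ_t [0,0]: t=0:+1/4 = 1/4
(3j)²=3/35 [(1 2 3; 0 0 0)], sign=-1
Σ_t [0,0]: t=0:+1/24 = 1/24
(3j)²=1/21 [(1 2 3; 0 2 -2)], sign=-1
⇒ 4πI² = 3/7
I = (+1)√(3/7/(4π)) = 0.18467439

0.184674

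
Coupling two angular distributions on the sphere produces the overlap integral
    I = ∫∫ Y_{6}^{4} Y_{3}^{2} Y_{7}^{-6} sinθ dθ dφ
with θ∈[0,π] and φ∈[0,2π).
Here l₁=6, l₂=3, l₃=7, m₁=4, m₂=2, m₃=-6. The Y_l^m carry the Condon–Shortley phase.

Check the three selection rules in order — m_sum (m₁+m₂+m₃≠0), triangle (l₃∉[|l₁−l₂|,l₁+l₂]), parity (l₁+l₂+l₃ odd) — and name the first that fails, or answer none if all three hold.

azimuthal sum: 4 + 2 − 6 = 0  ✓
3 ≤ 7 ≤ 9 (triangle on l)  ✓
L = 6 + 3 + 7 = 16 (even)  ✓

none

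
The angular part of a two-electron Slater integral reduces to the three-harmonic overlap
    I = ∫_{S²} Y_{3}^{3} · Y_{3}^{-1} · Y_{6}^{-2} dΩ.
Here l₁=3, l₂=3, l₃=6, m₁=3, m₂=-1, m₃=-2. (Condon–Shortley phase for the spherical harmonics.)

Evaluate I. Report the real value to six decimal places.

0.062728

m-sum 0 ✓  L=12 even ✓  0≤6≤6 ✓
Π(2lᵢ+1) = 7×7×13 = 637
triangle coeff Δ(3,3,6) = 1/12012
Σ_t [0,0]: t=0:+1/1296 = 1/1296
(3j)²=100/3003 [(3 3 6; 0 0 0)], sign=+1
Σ_t [0,0]: t=0:+1/34560 = 1/34560
(3j)²=1/429 [(3 3 6; 3 -1 -2)], sign=+1
⇒ 4πI² = 700/14157
I = (+1)√(700/14157/(4π)) = 0.06272757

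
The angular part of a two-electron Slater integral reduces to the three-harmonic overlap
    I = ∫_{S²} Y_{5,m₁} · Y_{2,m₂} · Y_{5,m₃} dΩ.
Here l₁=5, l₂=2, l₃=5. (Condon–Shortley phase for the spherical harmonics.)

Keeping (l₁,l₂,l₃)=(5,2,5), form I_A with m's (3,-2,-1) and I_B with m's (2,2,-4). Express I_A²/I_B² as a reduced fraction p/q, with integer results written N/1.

14/9

l's match ⇒ only the (l;m) 3-j factors differ between A and B.
A: triangle coeff Δ(5,2,5) = 1/38610; Σ_t [0,0]: t=0:+1/5760 = 1/5760; (3j)²=56/2145 [(5 2 5; 3 -2 -1)], sign=+1
B: triangle coeff Δ(5,2,5) = 1/38610; Σ_t [2,2]: t=2:+1/20160 = 1/20160; (3j)²=12/715 [(5 2 5; 2 2 -4)], sign=-1
I_A²/I_B² = (56/2145)/(12/715) = 14/9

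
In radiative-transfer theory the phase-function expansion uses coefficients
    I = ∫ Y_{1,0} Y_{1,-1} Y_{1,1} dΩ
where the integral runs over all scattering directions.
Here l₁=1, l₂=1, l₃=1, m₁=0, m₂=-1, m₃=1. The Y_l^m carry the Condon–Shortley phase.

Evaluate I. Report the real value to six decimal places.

0.000000

Σlᵢ=3 odd — θ-integrand is odd under cosθ→−cosθ; I=0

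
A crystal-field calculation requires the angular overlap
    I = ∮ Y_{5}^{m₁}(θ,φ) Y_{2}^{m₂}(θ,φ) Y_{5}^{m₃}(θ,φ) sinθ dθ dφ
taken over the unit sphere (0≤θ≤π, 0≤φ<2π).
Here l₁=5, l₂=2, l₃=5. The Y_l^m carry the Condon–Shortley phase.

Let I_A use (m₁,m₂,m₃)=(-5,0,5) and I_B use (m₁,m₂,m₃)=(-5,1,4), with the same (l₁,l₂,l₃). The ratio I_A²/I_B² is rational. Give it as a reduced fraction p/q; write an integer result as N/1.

5/3

Same 5,2,5: normalisation and zero-m 3j drop out of the ratio.
A: Δ: 2! 8! 2! / 13! → 1/38610; sum: t=2:+1/161280 = 1/161280; 3j²(5 2 5; -5 0 5) = Δ·Π!·Σ² = 15/286  (sign +1)
B: Δ: 2! 8! 2! / 13! → 1/38610; sum: t=2:+1/80640 = 1/80640; 3j²(5 2 5; -5 1 4) = Δ·Π!·Σ² = 9/286  (sign -1)
I_A²/I_B² = (15/286)/(9/286) = 5/3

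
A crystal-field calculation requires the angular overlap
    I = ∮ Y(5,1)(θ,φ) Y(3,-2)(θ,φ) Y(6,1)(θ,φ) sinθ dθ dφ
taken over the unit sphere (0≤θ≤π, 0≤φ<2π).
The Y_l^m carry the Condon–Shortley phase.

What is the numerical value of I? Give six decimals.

Checks pass: Σm=0; 14 even; l₃=6∈[2,8].
(2·5+1)(2·3+1)(2·6+1) = 1001
Δ: 2! 8! 4! / 15! → 1/675675
sum: t=0:+1/8640 t=1:−1/2304 t=2:+1/8640 = -7/34560
3j²(5 3 6; 0 0 0) = Δ·Π!·Σ² = 7/429  (sign -1)
sum: t=0:+1/6912 t=1:−1/17280 = 1/11520
3j²(5 3 6; 1 -2 1) = Δ·Π!·Σ² = 2/143  (sign -1)
combine: 4πI² = 1001·7/429·2/143 = 98/429
take √, sign +1: I = 0.13482780

0.134828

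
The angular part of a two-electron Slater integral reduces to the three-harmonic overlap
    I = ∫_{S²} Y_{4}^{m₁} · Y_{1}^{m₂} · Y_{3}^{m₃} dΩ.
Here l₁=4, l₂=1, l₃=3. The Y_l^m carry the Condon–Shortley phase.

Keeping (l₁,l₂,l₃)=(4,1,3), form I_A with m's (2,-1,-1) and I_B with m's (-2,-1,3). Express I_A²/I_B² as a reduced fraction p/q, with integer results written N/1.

15/1

Same 4,1,3: normalisation and zero-m 3j drop out of the ratio.
A: Δ: 2! 6! 0! / 9! → 1/252; sum: t=0:+1/96 = 1/96; 3j²(4 1 3; 2 -1 -1) = Δ·Π!·Σ² = 5/84  (sign +1)
B: Δ: 2! 6! 0! / 9! → 1/252; sum: t=0:+1/1440 = 1/1440; 3j²(4 1 3; -2 -1 3) = Δ·Π!·Σ² = 1/252  (sign +1)
I_A²/I_B² = (5/84)/(1/252) = 15/1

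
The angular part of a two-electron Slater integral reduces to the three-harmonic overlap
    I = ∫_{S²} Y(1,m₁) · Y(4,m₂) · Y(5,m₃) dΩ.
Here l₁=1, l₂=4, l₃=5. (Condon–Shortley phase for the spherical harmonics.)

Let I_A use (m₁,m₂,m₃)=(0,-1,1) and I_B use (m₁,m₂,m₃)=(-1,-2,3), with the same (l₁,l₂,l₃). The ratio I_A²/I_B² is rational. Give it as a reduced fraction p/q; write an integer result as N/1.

l's match ⇒ only the (l;m) 3-j factors differ between A and B.
A: triangle coeff Δ(1,4,5) = 1/495; Σ_t [0,0]: t=0:+1/720 = 1/720; (3j)²=8/165 [(1 4 5; 0 -1 1)], sign=+1
B: triangle coeff Δ(1,4,5) = 1/495; Σ_t [0,0]: t=0:+1/2880 = 1/2880; (3j)²=28/495 [(1 4 5; -1 -2 3)], sign=+1
I_A²/I_B² = (8/165)/(28/495) = 6/7

6/7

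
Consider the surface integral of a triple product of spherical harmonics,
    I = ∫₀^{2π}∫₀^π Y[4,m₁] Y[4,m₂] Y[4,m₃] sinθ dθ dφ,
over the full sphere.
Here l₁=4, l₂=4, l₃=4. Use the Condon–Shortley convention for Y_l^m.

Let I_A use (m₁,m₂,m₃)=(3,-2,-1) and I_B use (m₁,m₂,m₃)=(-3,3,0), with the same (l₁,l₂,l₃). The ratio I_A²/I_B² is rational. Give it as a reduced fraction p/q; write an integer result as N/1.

10/63

Same 4,4,4: normalisation and zero-m 3j drop out of the ratio.
A: Δ: 4! 4! 4! / 13! → 1/450450; sum: t=0:+1/576 t=1:−1/864 = 1/1728; 3j²(4 4 4; 3 -2 -1) = Δ·Π!·Σ² = 5/1287  (sign -1)
B: Δ: 4! 4! 4! / 13! → 1/450450; sum: t=3:−1/3456 t=4:+1/864 = 1/1152; 3j²(4 4 4; -3 3 0) = Δ·Π!·Σ² = 7/286  (sign +1)
I_A²/I_B² = (5/1287)/(7/286) = 10/63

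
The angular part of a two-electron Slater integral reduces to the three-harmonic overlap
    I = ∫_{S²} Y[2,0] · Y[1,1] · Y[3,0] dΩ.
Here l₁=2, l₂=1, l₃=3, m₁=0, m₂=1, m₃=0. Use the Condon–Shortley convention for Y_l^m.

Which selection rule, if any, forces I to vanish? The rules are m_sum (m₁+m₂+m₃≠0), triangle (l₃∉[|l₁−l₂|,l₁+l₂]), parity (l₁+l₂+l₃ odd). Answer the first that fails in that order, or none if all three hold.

m_sum

azimuthal sum: 0 + 1 + 0 = 1  ✗
1 ≤ 3 ≤ 3 (triangle on l)
L = 2 + 1 + 3 = 6 (even)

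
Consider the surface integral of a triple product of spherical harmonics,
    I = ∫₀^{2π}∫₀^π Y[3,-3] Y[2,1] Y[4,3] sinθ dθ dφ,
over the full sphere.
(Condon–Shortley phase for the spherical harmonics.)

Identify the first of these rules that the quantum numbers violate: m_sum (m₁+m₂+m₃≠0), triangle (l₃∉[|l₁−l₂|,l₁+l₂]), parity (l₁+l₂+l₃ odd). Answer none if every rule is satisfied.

m_sum

m₁+m₂+m₃ = -3 + 1 + 3 = 1  ✗
triangle: |3−2|=1 ≤ l₃=4 ≤ 3+2=5
parity: l₁+l₂+l₃ = 9 is odd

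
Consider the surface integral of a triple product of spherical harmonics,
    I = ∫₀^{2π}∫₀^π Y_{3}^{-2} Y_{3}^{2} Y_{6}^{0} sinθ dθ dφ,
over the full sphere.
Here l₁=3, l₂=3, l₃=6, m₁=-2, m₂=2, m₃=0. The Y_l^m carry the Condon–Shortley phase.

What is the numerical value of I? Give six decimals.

Checks pass: Σm=0; 12 even; l₃=6∈[0,6].
(2·3+1)(2·3+1)(2·6+1) = 637
Δ: 0! 6! 6! / 13! → 1/12012
sum: t=0:+1/1296 = 1/1296
3j²(3 3 6; 0 0 0) = Δ·Π!·Σ² = 100/3003  (sign +1)
sum: t=0:+1/14400 = 1/14400
3j²(3 3 6; -2 2 0) = Δ·Π!·Σ² = 3/1001  (sign +1)
combine: 4πI² = 637·100/3003·3/1001 = 100/1573
take √, sign +1: I = 0.07112638

0.071126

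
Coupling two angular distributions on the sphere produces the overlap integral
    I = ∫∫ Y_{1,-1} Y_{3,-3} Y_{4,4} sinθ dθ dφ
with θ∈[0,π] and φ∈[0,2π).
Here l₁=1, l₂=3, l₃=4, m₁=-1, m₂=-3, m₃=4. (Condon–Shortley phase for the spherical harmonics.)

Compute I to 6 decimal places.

Checks pass: Σm=0; 8 even; l₃=4∈[2,4].
(2·1+1)(2·3+1)(2·4+1) = 189
Δ: 0! 2! 6! / 9! → 1/252
sum: t=0:+1/36 = 1/36
3j²(1 3 4; 0 0 0) = Δ·Π!·Σ² = 4/63  (sign +1)
sum: t=0:+1/1440 = 1/1440
3j²(1 3 4; -1 -3 4) = Δ·Π!·Σ² = 1/9  (sign +1)
combine: 4πI² = 189·4/63·1/9 = 4/3
take √, sign +1: I = 0.32573501

0.325735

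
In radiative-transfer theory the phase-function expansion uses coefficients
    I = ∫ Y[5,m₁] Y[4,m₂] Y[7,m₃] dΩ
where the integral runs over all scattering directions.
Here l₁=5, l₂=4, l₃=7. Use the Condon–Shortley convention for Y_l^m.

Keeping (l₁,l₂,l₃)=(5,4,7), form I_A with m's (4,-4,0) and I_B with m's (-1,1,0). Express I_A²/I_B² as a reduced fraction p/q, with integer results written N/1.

6/1

Same 5,4,7: normalisation and zero-m 3j drop out of the ratio.
A: Δ: 2! 8! 6! / 17! → 1/6126120; sum: t=0:+1/7257600 = 1/7257600; 3j²(5 4 7; 4 -4 0) = Δ·Π!·Σ² = 14/12155  (sign -1)
B: Δ: 2! 8! 6! / 17! → 1/6126120; sum: t=0:+1/345600 t=1:−1/34560 t=2:+1/41472 = -1/518400; 3j²(5 4 7; -1 1 0) = Δ·Π!·Σ² = 7/36465  (sign +1)
I_A²/I_B² = (14/12155)/(7/36465) = 6/1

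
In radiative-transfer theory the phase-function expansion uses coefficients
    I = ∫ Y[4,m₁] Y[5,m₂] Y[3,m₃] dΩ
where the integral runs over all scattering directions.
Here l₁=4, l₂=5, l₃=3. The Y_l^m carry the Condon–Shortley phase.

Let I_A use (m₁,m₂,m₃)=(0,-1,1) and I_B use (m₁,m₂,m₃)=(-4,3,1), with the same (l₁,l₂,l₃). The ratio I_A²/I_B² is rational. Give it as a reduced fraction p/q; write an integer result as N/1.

Shared (l₁,l₂,l₃)=(4,5,3): N and (l;000)² cancel in I_A²/I_B².
A: Δ = 6!·2!·4!/13! = 1/180180; Racah Σ t=2..4: t=2:+1/384 t=3:−1/216 t=4:+1/2304 = -11/6912; ⇒ 3j(4 5 3; 0 -1 1)² = 11/1638, sgn -1
B: Δ = 6!·2!·4!/13! = 1/180180; Racah Σ t=6..6: t=6:+1/5760 = 1/5760; ⇒ 3j(4 5 3; -4 3 1)² = 56/2145, sgn +1
I_A²/I_B² = (11/1638)/(56/2145) = 605/2352

605/2352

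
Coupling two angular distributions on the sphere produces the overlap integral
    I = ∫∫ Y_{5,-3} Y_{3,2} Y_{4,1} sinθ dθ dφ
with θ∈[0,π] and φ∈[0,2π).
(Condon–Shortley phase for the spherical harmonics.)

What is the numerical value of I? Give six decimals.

Checks pass: Σm=0; 12 even; l₃=4∈[2,8].
(2·5+1)(2·3+1)(2·4+1) = 693
Δ: 4! 6! 2! / 13! → 1/180180
sum: t=1:−1/576 t=2:+1/144 t=3:−1/576 = 1/288
3j²(5 3 4; 0 0 0) = Δ·Π!·Σ² = 20/1001  (sign +1)
sum: t=3:−1/1440 t=4:+1/1152 = 1/5760
3j²(5 3 4; -3 2 1) = Δ·Π!·Σ² = 1/858  (sign -1)
combine: 4πI² = 693·20/1001·1/858 = 30/1859
take √, sign -1: I = -0.03583571

-0.035836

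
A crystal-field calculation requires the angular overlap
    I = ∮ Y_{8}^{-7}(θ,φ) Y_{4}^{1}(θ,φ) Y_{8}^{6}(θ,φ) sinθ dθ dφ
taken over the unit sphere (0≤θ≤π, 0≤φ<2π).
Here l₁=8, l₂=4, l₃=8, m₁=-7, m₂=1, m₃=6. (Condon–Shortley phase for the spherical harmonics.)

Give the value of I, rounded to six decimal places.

m-sum 0 ✓  L=20 even ✓  4≤8≤12 ✓
Π(2lᵢ+1) = 17×9×17 = 2601
triangle coeff Δ(8,4,8) = 1/185175900
Σ_t [0,4]: t=0:+1/557383680 t=1:−1/21772800 t=2:+1/8294400 t=3:−1/21772800 t=4:+1/557383680 = 1/30965760
(3j)²=36/4199 [(8 4 8; 0 0 0)], sign=+1
Σ_t [3,4]: t=3:−1/11496038400 t=4:+1/5748019200 = 1/11496038400
(3j)²=13/1938 [(8 4 8; -7 1 6)], sign=+1
⇒ 4πI² = 54/361
I = (+1)√(54/361/(4π)) = 0.10910342

0.109103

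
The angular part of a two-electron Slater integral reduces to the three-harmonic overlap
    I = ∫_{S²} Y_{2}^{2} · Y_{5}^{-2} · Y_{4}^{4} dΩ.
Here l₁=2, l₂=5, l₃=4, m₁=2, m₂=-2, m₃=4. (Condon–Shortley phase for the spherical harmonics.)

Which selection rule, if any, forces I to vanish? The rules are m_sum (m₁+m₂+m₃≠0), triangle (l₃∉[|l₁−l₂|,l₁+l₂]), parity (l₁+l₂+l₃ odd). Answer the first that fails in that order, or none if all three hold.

m_sum

m₁+m₂+m₃ = 2 − 2 + 4 = 4  ✗
triangle: |2−5|=3 ≤ l₃=4 ≤ 2+5=7
parity: l₁+l₂+l₃ = 11 is odd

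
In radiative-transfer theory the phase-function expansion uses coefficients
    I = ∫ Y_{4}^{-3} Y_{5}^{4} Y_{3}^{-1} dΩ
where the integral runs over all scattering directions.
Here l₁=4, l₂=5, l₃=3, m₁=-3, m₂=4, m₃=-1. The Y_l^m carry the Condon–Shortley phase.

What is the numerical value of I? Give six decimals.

0.042401

Checks pass: Σm=0; 12 even; l₃=3∈[1,9].
(2·4+1)(2·5+1)(2·3+1) = 693
Δ: 6! 2! 4! / 13! → 1/180180
sum: t=2:+1/576 t=3:−1/144 t=4:+1/576 = -1/288
3j²(4 5 3; 0 0 0) = Δ·Π!·Σ² = 20/1001  (sign +1)
sum: t=5:−1/5760 t=6:+1/4320 = 1/17280
3j²(4 5 3; -3 4 -1) = Δ·Π!·Σ² = 7/4290  (sign +1)
combine: 4πI² = 693·20/1001·7/4290 = 42/1859
take √, sign +1: I = 0.04240138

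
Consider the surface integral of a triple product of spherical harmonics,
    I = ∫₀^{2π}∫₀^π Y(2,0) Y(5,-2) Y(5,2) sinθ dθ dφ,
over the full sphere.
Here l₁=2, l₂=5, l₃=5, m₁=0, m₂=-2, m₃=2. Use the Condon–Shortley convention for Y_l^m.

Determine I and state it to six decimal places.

0.097044

Checks pass: Σm=0; 12 even; l₃=5∈[3,7].
(2·2+1)(2·5+1)(2·5+1) = 605
Δ: 2! 2! 8! / 13! → 1/38610
sum: t=0:+1/2880 t=1:−1/576 t=2:+1/2880 = -1/960
3j²(2 5 5; 0 0 0) = Δ·Π!·Σ² = 10/429  (sign +1)
sum: t=0:+1/2880 t=1:−1/1440 t=2:+1/20160 = -1/3360
3j²(2 5 5; 0 -2 2) = Δ·Π!·Σ² = 6/715  (sign +1)
combine: 4πI² = 605·10/429·6/715 = 20/169
take √, sign +1: I = 0.09704356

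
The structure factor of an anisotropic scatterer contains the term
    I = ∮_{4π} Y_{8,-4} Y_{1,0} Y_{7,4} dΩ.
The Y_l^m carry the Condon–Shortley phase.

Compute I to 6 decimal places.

Checks pass: Σm=0; 16 even; l₃=7∈[7,9].
(2·8+1)(2·1+1)(2·7+1) = 765
Δ: 2! 14! 0! / 17! → 1/2040
sum: t=1:−1/25401600 = -1/25401600
3j²(8 1 7; 0 0 0) = Δ·Π!·Σ² = 8/255  (sign +1)
sum: t=1:−1/239500800 = -1/239500800
3j²(8 1 7; -4 0 4) = Δ·Π!·Σ² = 2/85  (sign +1)
combine: 4πI² = 765·8/255·2/85 = 48/85
take √, sign +1: I = 0.21198553

0.211986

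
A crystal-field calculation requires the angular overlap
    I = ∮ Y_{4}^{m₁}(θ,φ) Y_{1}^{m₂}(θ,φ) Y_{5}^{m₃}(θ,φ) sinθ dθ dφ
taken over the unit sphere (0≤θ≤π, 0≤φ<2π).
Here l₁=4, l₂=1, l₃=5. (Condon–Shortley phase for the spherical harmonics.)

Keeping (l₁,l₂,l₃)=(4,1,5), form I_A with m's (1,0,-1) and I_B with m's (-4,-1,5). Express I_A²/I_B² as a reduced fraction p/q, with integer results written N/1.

Shared (l₁,l₂,l₃)=(4,1,5): N and (l;000)² cancel in I_A²/I_B².
A: Δ = 0!·8!·2!/11! = 1/495; Racah Σ t=0..0: t=0:+1/720 = 1/720; ⇒ 3j(4 1 5; 1 0 -1)² = 8/165, sgn +1
B: Δ = 0!·8!·2!/11! = 1/495; Racah Σ t=0..0: t=0:+1/80640 = 1/80640; ⇒ 3j(4 1 5; -4 -1 5)² = 1/11, sgn +1
I_A²/I_B² = (8/165)/(1/11) = 8/15

8/15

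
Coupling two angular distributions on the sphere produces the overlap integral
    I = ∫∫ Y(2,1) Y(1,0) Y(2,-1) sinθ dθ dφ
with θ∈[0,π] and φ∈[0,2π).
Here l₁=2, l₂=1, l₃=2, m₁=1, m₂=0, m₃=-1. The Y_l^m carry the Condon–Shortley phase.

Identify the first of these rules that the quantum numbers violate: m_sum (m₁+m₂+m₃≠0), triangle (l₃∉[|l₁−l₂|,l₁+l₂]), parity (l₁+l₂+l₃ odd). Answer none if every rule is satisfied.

azimuthal sum: 1 + 0 − 1 = 0  ✓
1 ≤ 2 ≤ 3 (triangle on l)  ✓
L = 2 + 1 + 2 = 5 (odd)  ✗

parity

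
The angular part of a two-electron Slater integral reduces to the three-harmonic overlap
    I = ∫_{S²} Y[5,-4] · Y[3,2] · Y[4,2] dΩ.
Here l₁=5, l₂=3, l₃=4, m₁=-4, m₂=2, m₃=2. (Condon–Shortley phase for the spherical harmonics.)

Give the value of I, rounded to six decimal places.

0.143343

Checks pass: Σm=0; 12 even; l₃=4∈[2,8].
(2·5+1)(2·3+1)(2·4+1) = 693
Δ: 4! 6! 2! / 13! → 1/180180
sum: t=1:−1/576 t=2:+1/144 t=3:−1/576 = 1/288
3j²(5 3 4; 0 0 0) = Δ·Π!·Σ² = 20/1001  (sign +1)
sum: t=3:−1/8640 t=4:+1/2880 = 1/4320
3j²(5 3 4; -4 2 2) = Δ·Π!·Σ² = 8/429  (sign +1)
combine: 4πI² = 693·20/1001·8/429 = 480/1859
take √, sign +1: I = 0.14334284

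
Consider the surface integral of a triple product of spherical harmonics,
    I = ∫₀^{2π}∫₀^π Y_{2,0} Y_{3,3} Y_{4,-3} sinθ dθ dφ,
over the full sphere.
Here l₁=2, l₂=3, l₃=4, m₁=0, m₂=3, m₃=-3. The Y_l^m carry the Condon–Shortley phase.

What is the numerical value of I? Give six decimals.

0.000000

L=9 odd ⇒ parity kills the (l;000) factor ⇒ I = 0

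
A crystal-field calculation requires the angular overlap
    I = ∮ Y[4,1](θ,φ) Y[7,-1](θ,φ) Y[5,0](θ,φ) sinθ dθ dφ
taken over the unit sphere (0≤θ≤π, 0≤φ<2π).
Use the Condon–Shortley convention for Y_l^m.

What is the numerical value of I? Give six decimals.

-0.095611

Checks pass: Σm=0; 16 even; l₃=5∈[3,11].
(2·4+1)(2·7+1)(2·5+1) = 1485
Δ: 6! 2! 8! / 17! → 1/6126120
sum: t=2:+1/69120 t=3:−1/20736 t=4:+1/69120 = -1/51840
3j²(4 7 5; 0 0 0) = Δ·Π!·Σ² = 280/21879  (sign +1)
sum: t=1:−1/172800 t=2:+1/27648 t=3:−1/51840 = 23/2073600
3j²(4 7 5; 1 -1 0) = Δ·Π!·Σ² = 529/87516  (sign -1)
combine: 4πI² = 1485·280/21879·529/87516 = 185150/1611753
take √, sign -1: I = -0.09561096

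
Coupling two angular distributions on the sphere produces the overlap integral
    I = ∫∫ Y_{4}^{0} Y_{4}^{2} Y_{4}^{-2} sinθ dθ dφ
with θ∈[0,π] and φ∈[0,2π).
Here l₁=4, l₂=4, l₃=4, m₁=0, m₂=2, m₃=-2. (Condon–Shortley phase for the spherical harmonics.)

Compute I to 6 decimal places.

Checks pass: Σm=0; 12 even; l₃=4∈[0,8].
(2·4+1)(2·4+1)(2·4+1) = 729
Δ: 4! 4! 4! / 13! → 1/450450
sum: t=0:+1/13824 t=1:−1/216 t=2:+1/64 t=3:−1/216 t=4:+1/13824 = 5/768
3j²(4 4 4; 0 0 0) = Δ·Π!·Σ² = 18/1001  (sign +1)
sum: t=2:+1/384 t=3:−1/216 t=4:+1/2304 = -11/6912
3j²(4 4 4; 0 2 -2) = Δ·Π!·Σ² = 11/1638  (sign -1)
combine: 4πI² = 729·18/1001·11/1638 = 729/8281
take √, sign -1: I = -0.08369845

-0.083698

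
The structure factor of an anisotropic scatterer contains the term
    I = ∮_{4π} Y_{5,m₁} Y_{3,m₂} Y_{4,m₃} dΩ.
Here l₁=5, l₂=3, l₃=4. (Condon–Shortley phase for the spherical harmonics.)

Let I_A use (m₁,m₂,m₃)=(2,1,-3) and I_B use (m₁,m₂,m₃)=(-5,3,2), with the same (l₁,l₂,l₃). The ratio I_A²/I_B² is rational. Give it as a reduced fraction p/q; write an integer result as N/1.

343/225

Shared (l₁,l₂,l₃)=(5,3,4): N and (l;000)² cancel in I_A²/I_B².
A: Δ = 4!·6!·2!/13! = 1/180180; Racah Σ t=2..3: t=2:+1/960 t=3:−1/4320 = 7/8640; ⇒ 3j(5 3 4; 2 1 -3)² = 343/12870, sgn -1
B: Δ = 4!·6!·2!/13! = 1/180180; Racah Σ t=4..4: t=4:+1/34560 = 1/34560; ⇒ 3j(5 3 4; -5 3 2)² = 5/286, sgn +1
I_A²/I_B² = (343/12870)/(5/286) = 343/225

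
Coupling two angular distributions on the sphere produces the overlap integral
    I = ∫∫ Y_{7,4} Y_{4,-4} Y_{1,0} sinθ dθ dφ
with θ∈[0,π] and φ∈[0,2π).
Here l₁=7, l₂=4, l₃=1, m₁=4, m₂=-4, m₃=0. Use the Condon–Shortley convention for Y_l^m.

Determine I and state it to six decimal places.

l₃=1 ∉ [3,11] — triangle fails ⇒ I = 0

0.000000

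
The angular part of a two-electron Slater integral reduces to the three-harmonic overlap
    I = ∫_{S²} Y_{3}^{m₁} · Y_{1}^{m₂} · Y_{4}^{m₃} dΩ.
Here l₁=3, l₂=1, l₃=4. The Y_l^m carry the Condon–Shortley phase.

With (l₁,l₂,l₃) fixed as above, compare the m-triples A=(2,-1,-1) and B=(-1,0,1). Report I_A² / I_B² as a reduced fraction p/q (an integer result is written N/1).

1/5

Same 3,1,4: normalisation and zero-m 3j drop out of the ratio.
A: Δ: 0! 6! 2! / 9! → 1/252; sum: t=0:+1/240 = 1/240; 3j²(3 1 4; 2 -1 -1) = Δ·Π!·Σ² = 1/84  (sign -1)
B: Δ: 0! 6! 2! / 9! → 1/252; sum: t=0:+1/48 = 1/48; 3j²(3 1 4; -1 0 1) = Δ·Π!·Σ² = 5/84  (sign -1)
I_A²/I_B² = (1/84)/(5/84) = 1/5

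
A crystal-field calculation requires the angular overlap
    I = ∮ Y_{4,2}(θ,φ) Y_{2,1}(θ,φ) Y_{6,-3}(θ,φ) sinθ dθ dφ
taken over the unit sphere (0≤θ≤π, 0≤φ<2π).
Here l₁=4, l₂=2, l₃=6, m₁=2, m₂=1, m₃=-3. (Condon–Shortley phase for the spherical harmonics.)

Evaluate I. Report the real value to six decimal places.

-0.252474

Checks pass: Σm=0; 12 even; l₃=6∈[2,6].
(2·4+1)(2·2+1)(2·6+1) = 585
Δ: 0! 8! 4! / 13! → 1/6435
sum: t=0:+1/2304 = 1/2304
3j²(4 2 6; 0 0 0) = Δ·Π!·Σ² = 5/143  (sign +1)
sum: t=0:+1/8640 = 1/8640
3j²(4 2 6; 2 1 -3) = Δ·Π!·Σ² = 28/715  (sign -1)
combine: 4πI² = 585·5/143·28/715 = 1260/1573
take √, sign -1: I = -0.25247360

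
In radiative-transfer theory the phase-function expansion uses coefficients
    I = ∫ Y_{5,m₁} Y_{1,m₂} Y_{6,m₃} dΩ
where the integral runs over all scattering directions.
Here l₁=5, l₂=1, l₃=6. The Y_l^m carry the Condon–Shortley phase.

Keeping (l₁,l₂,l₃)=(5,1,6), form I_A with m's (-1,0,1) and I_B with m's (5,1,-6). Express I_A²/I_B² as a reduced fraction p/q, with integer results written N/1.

35/66

l's match ⇒ only the (l;m) 3-j factors differ between A and B.
A: triangle coeff Δ(5,1,6) = 1/858; Σ_t [0,0]: t=0:+1/17280 = 1/17280; (3j)²=35/858 [(5 1 6; -1 0 1)], sign=-1
B: triangle coeff Δ(5,1,6) = 1/858; Σ_t [0,0]: t=0:+1/7257600 = 1/7257600; (3j)²=1/13 [(5 1 6; 5 1 -6)], sign=+1
I_A²/I_B² = (35/858)/(1/13) = 35/66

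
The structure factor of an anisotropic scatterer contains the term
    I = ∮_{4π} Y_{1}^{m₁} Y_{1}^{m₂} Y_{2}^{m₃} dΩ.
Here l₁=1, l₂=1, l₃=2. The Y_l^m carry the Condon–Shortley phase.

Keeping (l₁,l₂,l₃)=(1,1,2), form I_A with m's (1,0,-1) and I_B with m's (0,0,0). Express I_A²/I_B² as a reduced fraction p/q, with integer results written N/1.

3/4

l's match ⇒ only the (l;m) 3-j factors differ between A and B.
A: triangle coeff Δ(1,1,2) = 1/30; Σ_t [0,0]: t=0:+1/2 = 1/2; (3j)²=1/10 [(1 1 2; 1 0 -1)], sign=-1
B: triangle coeff Δ(1,1,2) = 1/30; Σ_t [0,0]: t=0:+1/1 = 1/1; (3j)²=2/15 [(1 1 2; 0 0 0)], sign=+1
I_A²/I_B² = (1/10)/(2/15) = 3/4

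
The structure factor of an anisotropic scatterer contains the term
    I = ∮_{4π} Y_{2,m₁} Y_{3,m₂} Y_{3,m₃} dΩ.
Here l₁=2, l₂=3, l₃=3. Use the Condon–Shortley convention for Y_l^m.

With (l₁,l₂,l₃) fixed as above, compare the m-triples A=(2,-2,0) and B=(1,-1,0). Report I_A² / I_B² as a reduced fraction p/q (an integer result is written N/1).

l's match ⇒ only the (l;m) 3-j factors differ between A and B.
A: triangle coeff Δ(2,3,3) = 1/3780; Σ_t [0,0]: t=0:+1/24 = 1/24; (3j)²=1/21 [(2 3 3; 2 -2 0)], sign=-1
B: triangle coeff Δ(2,3,3) = 1/3780; Σ_t [0,1]: t=0:+1/8 t=1:−1/12 = 1/24; (3j)²=1/210 [(2 3 3; 1 -1 0)], sign=-1
I_A²/I_B² = (1/21)/(1/210) = 10/1

10/1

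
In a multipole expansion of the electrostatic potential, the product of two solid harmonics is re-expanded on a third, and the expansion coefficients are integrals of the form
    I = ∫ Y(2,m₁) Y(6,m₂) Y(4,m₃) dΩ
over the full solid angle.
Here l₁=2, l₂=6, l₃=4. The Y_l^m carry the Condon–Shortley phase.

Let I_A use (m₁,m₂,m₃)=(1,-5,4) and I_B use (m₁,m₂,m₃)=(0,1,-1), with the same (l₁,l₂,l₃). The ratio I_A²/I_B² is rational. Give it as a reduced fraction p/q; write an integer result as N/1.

11/14

l's match ⇒ only the (l;m) 3-j factors differ between A and B.
A: triangle coeff Δ(2,6,4) = 1/6435; Σ_t [1,1]: t=1:−1/241920 = -1/241920; (3j)²=1/39 [(2 6 4; 1 -5 4)], sign=-1
B: triangle coeff Δ(2,6,4) = 1/6435; Σ_t [2,2]: t=2:+1/2880 = 1/2880; (3j)²=14/429 [(2 6 4; 0 1 -1)], sign=-1
I_A²/I_B² = (1/39)/(14/429) = 11/14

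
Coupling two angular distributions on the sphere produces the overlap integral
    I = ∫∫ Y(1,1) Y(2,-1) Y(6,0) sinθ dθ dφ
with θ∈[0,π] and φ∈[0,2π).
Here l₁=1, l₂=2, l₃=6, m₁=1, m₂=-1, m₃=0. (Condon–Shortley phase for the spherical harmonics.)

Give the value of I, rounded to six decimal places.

triangle: need 1≤l₃≤3, have 6; I=0

0.000000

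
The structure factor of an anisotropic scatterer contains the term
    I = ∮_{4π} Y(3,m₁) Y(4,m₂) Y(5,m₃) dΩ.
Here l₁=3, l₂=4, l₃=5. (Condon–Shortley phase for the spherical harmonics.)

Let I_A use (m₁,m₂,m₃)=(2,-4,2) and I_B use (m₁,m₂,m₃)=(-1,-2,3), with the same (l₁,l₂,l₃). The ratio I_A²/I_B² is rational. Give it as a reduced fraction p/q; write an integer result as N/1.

Same 3,4,5: normalisation and zero-m 3j drop out of the ratio.
A: Δ: 2! 4! 6! / 13! → 1/180180; sum: t=0:+1/8640 = 1/8640; 3j²(3 4 5; 2 -4 2) = Δ·Π!·Σ² = 14/1287  (sign -1)
B: Δ: 2! 4! 6! / 13! → 1/180180; sum: t=0:+1/2304 t=1:−1/720 t=2:+1/5760 = -1/1280; 3j²(3 4 5; -1 -2 3) = Δ·Π!·Σ² = 27/1430  (sign -1)
I_A²/I_B² = (14/1287)/(27/1430) = 140/243

140/243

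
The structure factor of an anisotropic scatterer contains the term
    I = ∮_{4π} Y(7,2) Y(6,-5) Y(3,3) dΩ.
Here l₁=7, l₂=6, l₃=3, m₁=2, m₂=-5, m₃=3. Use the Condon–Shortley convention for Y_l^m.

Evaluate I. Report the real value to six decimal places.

m-sum 0 ✓  L=16 even ✓  1≤3≤13 ✓
Π(2lᵢ+1) = 15×13×7 = 1365
triangle coeff Δ(7,6,3) = 1/2042040
Σ_t [4,6]: t=4:+1/207360 t=5:−1/57600 t=6:+1/207360 = -1/129600
(3j)²=168/12155 [(7 6 3; 0 0 0)], sign=+1
Σ_t [1,1]: t=1:−1/17418240 = -1/17418240
(3j)²=25/12376 [(7 6 3; 2 -5 3)], sign=-1
⇒ 4πI² = 1575/41327
I = (-1)√(1575/41327/(4π)) = -0.05507042

-0.055070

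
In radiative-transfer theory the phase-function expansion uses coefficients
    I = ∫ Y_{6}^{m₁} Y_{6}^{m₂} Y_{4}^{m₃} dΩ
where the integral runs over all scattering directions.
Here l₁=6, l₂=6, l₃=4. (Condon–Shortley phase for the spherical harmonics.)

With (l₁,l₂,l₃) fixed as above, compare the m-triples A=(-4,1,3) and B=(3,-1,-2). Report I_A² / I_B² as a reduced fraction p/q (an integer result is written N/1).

Shared (l₁,l₂,l₃)=(6,6,4): N and (l;000)² cancel in I_A²/I_B².
A: Δ = 8!·4!·4!/17! = 1/15315300; Racah Σ t=6..7: t=6:+1/207360 t=7:−1/725760 = 1/290304; ⇒ 3j(6 6 4; -4 1 3)² = 125/7293, sgn -1
B: Δ = 8!·4!·4!/17! = 1/15315300; Racah Σ t=1..3: t=1:−1/483840 t=2:+1/51840 t=3:−1/69120 = 1/362880; ⇒ 3j(6 6 4; 3 -1 -2)² = 16/17017, sgn +1
I_A²/I_B² = (125/7293)/(16/17017) = 875/48

875/48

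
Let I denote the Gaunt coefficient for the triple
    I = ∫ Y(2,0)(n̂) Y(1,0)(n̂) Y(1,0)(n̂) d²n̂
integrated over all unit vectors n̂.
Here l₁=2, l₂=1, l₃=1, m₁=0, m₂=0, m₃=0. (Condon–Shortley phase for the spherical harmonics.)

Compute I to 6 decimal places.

0.252313

m-sum 0 ✓  L=4 even ✓  1≤1≤3 ✓
Π(2lᵢ+1) = 5×3×3 = 45
triangle coeff Δ(2,1,1) = 1/30
Σ_t [1,1]: t=1:−1/1 = -1/1
(3j)²=2/15 [(2 1 1; 0 0 0)], sign=+1
(m-triple is (0,0,0) — same symbol as above.)
⇒ 4πI² = 4/5
I = (+1)√(4/5/(4π)) = 0.25231325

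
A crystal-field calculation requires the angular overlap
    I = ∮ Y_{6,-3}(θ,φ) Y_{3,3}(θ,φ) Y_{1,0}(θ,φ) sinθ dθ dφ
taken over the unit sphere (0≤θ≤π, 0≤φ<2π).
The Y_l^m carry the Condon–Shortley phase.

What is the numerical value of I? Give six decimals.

0.000000

|6−3|≤1≤6+3 violated ⇒ I = 0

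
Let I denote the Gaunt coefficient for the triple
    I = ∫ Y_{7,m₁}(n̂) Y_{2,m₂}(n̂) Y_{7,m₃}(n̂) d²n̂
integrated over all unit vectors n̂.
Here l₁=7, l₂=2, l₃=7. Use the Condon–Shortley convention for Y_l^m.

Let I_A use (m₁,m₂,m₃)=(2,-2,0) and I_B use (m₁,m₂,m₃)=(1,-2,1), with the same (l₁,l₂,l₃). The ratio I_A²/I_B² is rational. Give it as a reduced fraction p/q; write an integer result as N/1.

Same 7,2,7: normalisation and zero-m 3j drop out of the ratio.
A: Δ: 2! 12! 2! / 17! → 1/185640; sum: t=0:+1/2419200 = 1/2419200; 3j²(7 2 7; 2 -2 0) = Δ·Π!·Σ² = 27/1105  (sign -1)
B: Δ: 2! 12! 2! / 17! → 1/185640; sum: t=0:+1/2073600 = 1/2073600; 3j²(7 2 7; 1 -2 1) = Δ·Π!·Σ² = 28/1105  (sign +1)
I_A²/I_B² = (27/1105)/(28/1105) = 27/28

27/28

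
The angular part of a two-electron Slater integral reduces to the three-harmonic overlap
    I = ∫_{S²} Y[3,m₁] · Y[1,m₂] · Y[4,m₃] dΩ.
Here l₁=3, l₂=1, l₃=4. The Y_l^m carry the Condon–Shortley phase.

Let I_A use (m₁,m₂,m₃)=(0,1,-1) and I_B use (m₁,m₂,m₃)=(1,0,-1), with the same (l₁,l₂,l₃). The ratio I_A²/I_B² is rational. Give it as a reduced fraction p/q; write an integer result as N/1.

Shared (l₁,l₂,l₃)=(3,1,4): N and (l;000)² cancel in I_A²/I_B².
A: Δ = 0!·6!·2!/9! = 1/252; Racah Σ t=0..0: t=0:+1/72 = 1/72; ⇒ 3j(3 1 4; 0 1 -1)² = 5/126, sgn -1
B: Δ = 0!·6!·2!/9! = 1/252; Racah Σ t=0..0: t=0:+1/48 = 1/48; ⇒ 3j(3 1 4; 1 0 -1)² = 5/84, sgn -1
I_A²/I_B² = (5/126)/(5/84) = 2/3

2/3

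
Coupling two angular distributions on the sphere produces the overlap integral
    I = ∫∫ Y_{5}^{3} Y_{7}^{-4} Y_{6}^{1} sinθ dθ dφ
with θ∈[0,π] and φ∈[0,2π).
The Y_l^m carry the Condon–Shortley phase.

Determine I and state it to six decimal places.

Checks pass: Σm=0; 18 even; l₃=6∈[2,12].
(2·5+1)(2·7+1)(2·6+1) = 2145
Δ: 6! 4! 8! / 19! → 1/174594420
sum: t=1:−1/4147200 t=2:+1/207360 t=3:−1/82944 t=4:+1/207360 t=5:−1/4147200 = -1/345600
3j²(5 7 6; 0 0 0) = Δ·Π!·Σ² = 420/46189  (sign -1)
sum: t=0:+1/2073600 t=1:−1/1036800 t=2:+1/5806080 = -1/3225600
3j²(5 7 6; 3 -4 1) = Δ·Π!·Σ² = 27/4199  (sign +1)
combine: 4πI² = 2145·420/46189·27/4199 = 170100/1356277
take √, sign -1: I = -0.09990173

-0.099902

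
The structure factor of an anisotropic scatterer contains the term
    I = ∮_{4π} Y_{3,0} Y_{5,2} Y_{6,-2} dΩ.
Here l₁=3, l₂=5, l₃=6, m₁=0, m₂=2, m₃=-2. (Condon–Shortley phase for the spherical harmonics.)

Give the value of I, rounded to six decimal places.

m-sum 0 ✓  L=14 even ✓  2≤6≤8 ✓
Π(2lᵢ+1) = 7×11×13 = 1001
triangle coeff Δ(3,5,6) = 1/675675
Σ_t [0,2]: t=0:+1/8640 t=1:−1/2304 t=2:+1/8640 = -7/34560
(3j)²=7/429 [(3 5 6; 0 0 0)], sign=-1
Σ_t [0,2]: t=0:+1/60480 t=1:−1/5760 t=2:+1/8640 = -1/24192
(3j)²=8/3003 [(3 5 6; 0 2 -2)], sign=-1
⇒ 4πI² = 56/1287
I = (+1)√(56/1287/(4π)) = 0.05884368

0.058844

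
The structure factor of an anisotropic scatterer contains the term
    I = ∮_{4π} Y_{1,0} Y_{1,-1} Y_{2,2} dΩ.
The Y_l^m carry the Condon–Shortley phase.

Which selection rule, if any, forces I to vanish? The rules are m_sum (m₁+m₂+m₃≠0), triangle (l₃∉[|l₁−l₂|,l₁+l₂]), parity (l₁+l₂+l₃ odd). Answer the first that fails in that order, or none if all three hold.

m_sum

azimuthal sum: 0 − 1 + 2 = 1  ✗
0 ≤ 2 ≤ 2 (triangle on l)
L = 1 + 1 + 2 = 4 (even)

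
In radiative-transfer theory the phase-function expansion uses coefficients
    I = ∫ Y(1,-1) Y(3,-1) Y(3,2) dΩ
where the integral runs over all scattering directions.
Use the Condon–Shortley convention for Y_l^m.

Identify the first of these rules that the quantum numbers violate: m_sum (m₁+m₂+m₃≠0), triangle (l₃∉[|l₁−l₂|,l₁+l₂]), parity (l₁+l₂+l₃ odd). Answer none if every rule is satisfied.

parity

Σmᵢ = 0  ✓
l₃∈[|l₁−l₂|,l₁+l₂]=[2,4], have l₃=3  ✓
Σlᵢ = 7 ⇒ odd  ✗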